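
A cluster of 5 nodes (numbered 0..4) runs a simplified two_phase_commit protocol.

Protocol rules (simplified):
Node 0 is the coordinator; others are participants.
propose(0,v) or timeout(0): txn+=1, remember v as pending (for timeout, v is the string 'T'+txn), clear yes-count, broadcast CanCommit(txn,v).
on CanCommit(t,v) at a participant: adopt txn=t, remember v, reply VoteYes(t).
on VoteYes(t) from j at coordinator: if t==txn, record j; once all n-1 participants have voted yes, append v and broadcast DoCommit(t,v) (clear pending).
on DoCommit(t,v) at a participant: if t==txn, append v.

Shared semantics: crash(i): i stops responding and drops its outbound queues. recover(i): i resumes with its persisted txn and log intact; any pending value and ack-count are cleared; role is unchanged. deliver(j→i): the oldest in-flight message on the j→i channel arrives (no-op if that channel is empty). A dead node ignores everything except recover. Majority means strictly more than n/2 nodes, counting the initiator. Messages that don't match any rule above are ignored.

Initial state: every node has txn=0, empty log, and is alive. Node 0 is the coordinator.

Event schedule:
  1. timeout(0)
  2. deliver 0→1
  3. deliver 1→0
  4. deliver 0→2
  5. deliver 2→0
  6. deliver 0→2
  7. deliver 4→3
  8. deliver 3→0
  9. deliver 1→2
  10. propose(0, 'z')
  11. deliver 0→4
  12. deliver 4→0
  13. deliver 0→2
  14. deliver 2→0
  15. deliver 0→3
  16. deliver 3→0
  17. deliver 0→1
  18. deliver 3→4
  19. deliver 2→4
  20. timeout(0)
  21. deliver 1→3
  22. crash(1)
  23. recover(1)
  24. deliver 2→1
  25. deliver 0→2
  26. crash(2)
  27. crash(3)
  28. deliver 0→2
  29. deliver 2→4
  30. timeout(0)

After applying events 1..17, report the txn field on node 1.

1. timeout(0):  <0:coor t1 ->
2. deliver 0→1:  <1:part t1 ->
3. deliver 1→0:  nop
4. deliver 0→2:  <2:part t1 ->
5. deliver 2→0:  nop
6. deliver 0→2:  nop
7. deliver 4→3:  nop
8. deliver 3→0:  nop
9. deliver 1→2:  nop
10. propose(0,'z'):  <0:coor t2 ->
11. deliver 0→4:  <4:part t1 ->
12. deliver 4→0:  nop
13. deliver 0→2:  <2:part t2 ->
14. deliver 2→0:  nop
15. deliver 0→3:  <3:part t1 ->
16. deliver 3→0:  nop
17. deliver 0→1:  <1:part t2 ->

2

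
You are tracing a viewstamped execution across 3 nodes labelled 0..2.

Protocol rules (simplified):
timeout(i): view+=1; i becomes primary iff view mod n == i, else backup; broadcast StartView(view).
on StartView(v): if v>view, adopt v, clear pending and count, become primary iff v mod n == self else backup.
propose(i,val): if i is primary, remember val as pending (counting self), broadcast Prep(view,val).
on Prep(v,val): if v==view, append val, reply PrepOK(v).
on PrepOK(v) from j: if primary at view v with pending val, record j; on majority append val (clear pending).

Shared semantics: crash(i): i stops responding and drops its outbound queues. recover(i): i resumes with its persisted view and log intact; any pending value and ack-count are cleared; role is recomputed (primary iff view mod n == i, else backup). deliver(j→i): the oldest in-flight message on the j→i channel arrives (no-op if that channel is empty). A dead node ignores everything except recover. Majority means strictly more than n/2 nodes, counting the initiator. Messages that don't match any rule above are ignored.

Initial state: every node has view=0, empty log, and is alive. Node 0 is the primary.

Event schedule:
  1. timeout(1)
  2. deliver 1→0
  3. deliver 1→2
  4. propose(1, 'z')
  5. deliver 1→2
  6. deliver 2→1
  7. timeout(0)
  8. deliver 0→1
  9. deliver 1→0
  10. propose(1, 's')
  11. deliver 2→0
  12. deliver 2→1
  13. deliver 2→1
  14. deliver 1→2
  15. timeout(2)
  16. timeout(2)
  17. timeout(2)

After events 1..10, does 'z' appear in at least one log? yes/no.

yes

[1] timeout(1) → N1(prim v1 [-])
[2] deliver 1→0 → N0(back v1 [-])
[3] deliver 1→2 → N2(back v1 [-])
[4] propose(1,'z') → ∅
[5] deliver 1→2 → N2(back v1 [z])
[6] deliver 2→1 → N1(prim v1 [z])
[7] timeout(0) → N0(back v2 [-])
[8] deliver 0→1 → N1(back v2 [z])
[9] deliver 1→0 → ∅
[10] propose(1,'s') → ∅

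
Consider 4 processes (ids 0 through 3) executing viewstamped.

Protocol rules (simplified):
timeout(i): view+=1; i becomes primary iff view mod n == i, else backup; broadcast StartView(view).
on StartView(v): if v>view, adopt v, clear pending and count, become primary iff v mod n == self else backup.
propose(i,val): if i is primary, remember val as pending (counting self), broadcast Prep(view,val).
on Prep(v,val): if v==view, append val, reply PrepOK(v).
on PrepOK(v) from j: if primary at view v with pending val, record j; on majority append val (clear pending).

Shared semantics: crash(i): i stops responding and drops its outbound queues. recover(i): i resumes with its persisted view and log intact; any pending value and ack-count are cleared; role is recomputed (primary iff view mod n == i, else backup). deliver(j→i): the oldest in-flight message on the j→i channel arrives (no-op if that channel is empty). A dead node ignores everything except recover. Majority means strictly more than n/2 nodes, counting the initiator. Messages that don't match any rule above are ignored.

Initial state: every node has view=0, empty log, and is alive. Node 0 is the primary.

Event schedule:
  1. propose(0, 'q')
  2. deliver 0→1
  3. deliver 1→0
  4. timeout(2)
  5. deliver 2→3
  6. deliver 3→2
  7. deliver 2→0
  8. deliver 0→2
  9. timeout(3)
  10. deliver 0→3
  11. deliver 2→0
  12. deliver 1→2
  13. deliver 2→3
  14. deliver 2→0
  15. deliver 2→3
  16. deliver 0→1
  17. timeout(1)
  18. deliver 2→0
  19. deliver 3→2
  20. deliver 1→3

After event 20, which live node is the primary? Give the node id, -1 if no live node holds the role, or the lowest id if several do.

1

e1 propose(0,'q'): ·
e2 deliver 0→1: 1[back,v=0,q]
e3 deliver 1→0: ·
e4 timeout(2): 2[back,v=1,-]
e5 deliver 2→3: 3[back,v=1,-]
e6 deliver 3→2: ·
e7 deliver 2→0: 0[back,v=1,-]
e8 deliver 0→2: ·
e9 timeout(3): 3[back,v=2,-]
e10 deliver 0→3: ·
e11 deliver 2→0: ·
e12 deliver 1→2: ·
e13 deliver 2→3: ·
e14 deliver 2→0: ·
e15 deliver 2→3: ·
e16 deliver 0→1: ·
e17 timeout(1): 1[prim,v=1,q]
e18 deliver 2→0: ·
e19 deliver 3→2: 2[prim,v=2,-]
e20 deliver 1→3: ·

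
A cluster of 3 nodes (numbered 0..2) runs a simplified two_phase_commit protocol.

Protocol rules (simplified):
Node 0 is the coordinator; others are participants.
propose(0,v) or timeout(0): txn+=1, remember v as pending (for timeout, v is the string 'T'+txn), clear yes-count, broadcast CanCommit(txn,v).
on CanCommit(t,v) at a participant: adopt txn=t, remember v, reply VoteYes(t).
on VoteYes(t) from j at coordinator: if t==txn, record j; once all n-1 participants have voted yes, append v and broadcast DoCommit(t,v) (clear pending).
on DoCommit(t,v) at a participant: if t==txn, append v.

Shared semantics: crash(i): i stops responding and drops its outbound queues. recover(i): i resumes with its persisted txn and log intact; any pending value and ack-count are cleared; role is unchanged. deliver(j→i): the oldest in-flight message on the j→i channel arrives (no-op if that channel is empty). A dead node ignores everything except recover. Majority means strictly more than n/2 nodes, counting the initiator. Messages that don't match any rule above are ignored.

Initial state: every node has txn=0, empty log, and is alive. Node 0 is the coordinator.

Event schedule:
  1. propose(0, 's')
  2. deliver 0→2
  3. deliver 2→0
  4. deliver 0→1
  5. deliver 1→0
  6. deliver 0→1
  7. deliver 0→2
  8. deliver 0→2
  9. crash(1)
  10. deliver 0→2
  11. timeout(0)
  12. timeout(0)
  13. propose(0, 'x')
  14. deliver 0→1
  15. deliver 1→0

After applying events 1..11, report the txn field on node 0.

2

after 1 — propose(0,'s'): n0:coor/t1/[-]
after 2 — deliver 0→2: n2:part/t1/[-]
after 3 — deliver 2→0: ·
after 4 — deliver 0→1: n1:part/t1/[-]
after 5 — deliver 1→0: n0:coor/t1/[s]
after 6 — deliver 0→1: n1:part/t1/[s]
after 7 — deliver 0→2: n2:part/t1/[s]
after 8 — deliver 0→2: ·
after 9 — crash(1): n1:✗part/t1/[s]
after 10 — deliver 0→2: ·
after 11 — timeout(0): n0:coor/t2/[s]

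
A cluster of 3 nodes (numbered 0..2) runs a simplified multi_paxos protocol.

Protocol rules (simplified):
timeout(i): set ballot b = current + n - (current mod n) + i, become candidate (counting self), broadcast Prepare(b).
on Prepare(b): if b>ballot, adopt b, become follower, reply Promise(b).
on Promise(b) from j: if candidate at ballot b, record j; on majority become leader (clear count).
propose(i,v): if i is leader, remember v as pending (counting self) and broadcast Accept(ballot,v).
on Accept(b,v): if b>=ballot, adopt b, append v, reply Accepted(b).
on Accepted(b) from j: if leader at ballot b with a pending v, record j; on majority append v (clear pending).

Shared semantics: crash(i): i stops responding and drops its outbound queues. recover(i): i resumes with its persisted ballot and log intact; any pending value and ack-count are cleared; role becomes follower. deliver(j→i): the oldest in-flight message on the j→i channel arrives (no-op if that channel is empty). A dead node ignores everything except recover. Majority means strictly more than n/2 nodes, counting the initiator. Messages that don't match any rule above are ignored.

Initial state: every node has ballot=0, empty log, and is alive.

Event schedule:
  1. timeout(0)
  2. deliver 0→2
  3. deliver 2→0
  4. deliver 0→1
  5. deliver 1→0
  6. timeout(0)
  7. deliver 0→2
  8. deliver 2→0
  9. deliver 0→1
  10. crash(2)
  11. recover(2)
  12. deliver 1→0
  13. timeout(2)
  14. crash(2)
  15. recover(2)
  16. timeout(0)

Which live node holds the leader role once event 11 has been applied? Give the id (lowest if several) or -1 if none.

e1 timeout(0): 0[cand,b=3,-]
e2 deliver 0→2: 2[foll,b=3,-]
e3 deliver 2→0: 0[lead,b=3,-]
e4 deliver 0→1: 1[foll,b=3,-]
e5 deliver 1→0: ·
e6 timeout(0): 0[cand,b=6,-]
e7 deliver 0→2: 2[foll,b=6,-]
e8 deliver 2→0: 0[lead,b=6,-]
e9 deliver 0→1: 1[foll,b=6,-]
e10 crash(2): 2[✗foll,b=6,-]
e11 recover(2): 2[foll,b=6,-]

0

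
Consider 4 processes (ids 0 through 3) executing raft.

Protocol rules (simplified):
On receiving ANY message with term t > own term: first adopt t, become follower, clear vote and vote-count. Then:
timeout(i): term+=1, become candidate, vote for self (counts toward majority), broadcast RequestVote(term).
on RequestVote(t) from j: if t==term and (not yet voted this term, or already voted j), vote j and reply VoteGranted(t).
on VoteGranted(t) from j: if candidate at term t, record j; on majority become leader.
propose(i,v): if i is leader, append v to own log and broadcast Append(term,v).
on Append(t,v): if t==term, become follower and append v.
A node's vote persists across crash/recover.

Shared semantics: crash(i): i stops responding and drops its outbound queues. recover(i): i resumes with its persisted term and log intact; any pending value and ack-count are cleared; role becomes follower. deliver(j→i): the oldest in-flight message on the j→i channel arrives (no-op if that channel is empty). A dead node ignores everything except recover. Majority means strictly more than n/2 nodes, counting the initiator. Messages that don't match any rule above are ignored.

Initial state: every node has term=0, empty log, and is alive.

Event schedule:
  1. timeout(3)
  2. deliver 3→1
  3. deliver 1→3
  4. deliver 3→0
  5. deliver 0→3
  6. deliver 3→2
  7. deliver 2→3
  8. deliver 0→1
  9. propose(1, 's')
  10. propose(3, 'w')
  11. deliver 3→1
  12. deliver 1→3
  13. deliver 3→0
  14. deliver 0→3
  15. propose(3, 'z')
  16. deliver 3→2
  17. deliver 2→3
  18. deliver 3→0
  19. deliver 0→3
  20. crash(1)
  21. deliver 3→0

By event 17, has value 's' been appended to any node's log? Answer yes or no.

no

after 1 — timeout(3): n3:cand/t1/[-]
after 2 — deliver 3→1: n1:foll/t1/[-]
after 3 — deliver 1→3: ·
after 4 — deliver 3→0: n0:foll/t1/[-]
after 5 — deliver 0→3: n3:lead/t1/[-]
after 6 — deliver 3→2: n2:foll/t1/[-]
after 7 — deliver 2→3: ·
after 8 — deliver 0→1: ·
after 9 — propose(1,'s'): ·
after 10 — propose(3,'w'): n3:lead/t1/[w]
after 11 — deliver 3→1: n1:foll/t1/[w]
after 12 — deliver 1→3: ·
after 13 — deliver 3→0: n0:foll/t1/[w]
after 14 — deliver 0→3: ·
after 15 — propose(3,'z'): n3:lead/t1/[w,z]
after 16 — deliver 3→2: n2:foll/t1/[w]
after 17 — deliver 2→3: ·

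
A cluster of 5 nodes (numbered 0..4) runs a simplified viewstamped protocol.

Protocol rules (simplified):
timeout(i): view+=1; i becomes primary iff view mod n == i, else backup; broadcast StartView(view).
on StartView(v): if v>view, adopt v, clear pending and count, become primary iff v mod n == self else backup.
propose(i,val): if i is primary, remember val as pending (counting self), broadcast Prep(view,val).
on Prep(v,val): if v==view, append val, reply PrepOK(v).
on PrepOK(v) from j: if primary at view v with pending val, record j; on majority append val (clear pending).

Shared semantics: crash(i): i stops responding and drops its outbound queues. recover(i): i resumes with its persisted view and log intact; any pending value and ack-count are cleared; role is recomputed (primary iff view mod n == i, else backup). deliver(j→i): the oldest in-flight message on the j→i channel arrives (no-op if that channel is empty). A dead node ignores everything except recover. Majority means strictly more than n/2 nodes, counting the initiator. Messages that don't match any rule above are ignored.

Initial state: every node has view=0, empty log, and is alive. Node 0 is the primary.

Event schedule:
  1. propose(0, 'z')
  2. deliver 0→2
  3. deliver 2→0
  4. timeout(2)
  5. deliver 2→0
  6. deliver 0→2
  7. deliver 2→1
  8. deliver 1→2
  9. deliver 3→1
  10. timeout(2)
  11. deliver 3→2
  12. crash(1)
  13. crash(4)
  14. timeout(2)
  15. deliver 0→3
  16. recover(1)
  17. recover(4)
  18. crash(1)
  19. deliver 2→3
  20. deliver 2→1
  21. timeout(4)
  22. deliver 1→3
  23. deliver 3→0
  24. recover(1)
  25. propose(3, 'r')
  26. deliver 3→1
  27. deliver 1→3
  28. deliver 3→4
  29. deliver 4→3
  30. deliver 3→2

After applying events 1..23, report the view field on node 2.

after 1 — propose(0,'z'): ·
after 2 — deliver 0→2: n2:back/v0/[z]
after 3 — deliver 2→0: ·
after 4 — timeout(2): n2:back/v1/[z]
after 5 — deliver 2→0: n0:back/v1/[-]
after 6 — deliver 0→2: ·
after 7 — deliver 2→1: n1:prim/v1/[-]
after 8 — deliver 1→2: ·
after 9 — deliver 3→1: ·
after 10 — timeout(2): n2:prim/v2/[z]
after 11 — deliver 3→2: ·
after 12 — crash(1): n1:✗prim/v1/[-]
after 13 — crash(4): n4:✗back/v0/[-]
after 14 — timeout(2): n2:back/v3/[z]
after 15 — deliver 0→3: n3:back/v0/[z]
after 16 — recover(1): n1:prim/v1/[-]
after 17 — recover(4): n4:back/v0/[-]
after 18 — crash(1): n1:✗prim/v1/[-]
after 19 — deliver 2→3: n3:back/v1/[z]
after 20 — deliver 2→1: ·
after 21 — timeout(4): n4:back/v1/[-]
after 22 — deliver 1→3: ·
after 23 — deliver 3→0: ·

3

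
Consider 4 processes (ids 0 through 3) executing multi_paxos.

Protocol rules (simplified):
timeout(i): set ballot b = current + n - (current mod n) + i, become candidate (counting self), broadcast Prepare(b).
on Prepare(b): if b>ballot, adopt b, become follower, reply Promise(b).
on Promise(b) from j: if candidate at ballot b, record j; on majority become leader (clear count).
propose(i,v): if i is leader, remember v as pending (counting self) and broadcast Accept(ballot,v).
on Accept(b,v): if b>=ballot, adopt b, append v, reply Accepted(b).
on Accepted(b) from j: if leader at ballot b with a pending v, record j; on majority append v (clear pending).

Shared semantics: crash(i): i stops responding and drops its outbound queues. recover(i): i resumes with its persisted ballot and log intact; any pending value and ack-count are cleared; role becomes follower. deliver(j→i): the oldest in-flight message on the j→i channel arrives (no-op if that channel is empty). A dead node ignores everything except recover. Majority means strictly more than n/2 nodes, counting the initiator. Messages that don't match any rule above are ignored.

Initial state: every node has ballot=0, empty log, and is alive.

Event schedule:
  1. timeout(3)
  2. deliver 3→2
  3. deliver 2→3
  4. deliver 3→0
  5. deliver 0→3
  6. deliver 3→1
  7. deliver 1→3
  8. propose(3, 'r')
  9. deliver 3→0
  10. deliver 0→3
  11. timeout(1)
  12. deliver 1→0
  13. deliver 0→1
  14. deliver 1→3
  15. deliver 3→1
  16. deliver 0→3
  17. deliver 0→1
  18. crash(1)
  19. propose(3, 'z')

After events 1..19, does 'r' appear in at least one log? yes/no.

yes

after 1 — timeout(3): n3:cand/b7/[-]
after 2 — deliver 3→2: n2:foll/b7/[-]
after 3 — deliver 2→3: ·
after 4 — deliver 3→0: n0:foll/b7/[-]
after 5 — deliver 0→3: n3:lead/b7/[-]
after 6 — deliver 3→1: n1:foll/b7/[-]
after 7 — deliver 1→3: ·
after 8 — propose(3,'r'): ·
after 9 — deliver 3→0: n0:foll/b7/[r]
after 10 — deliver 0→3: ·
after 11 — timeout(1): n1:cand/b9/[-]
after 12 — deliver 1→0: n0:foll/b9/[r]
after 13 — deliver 0→1: ·
after 14 — deliver 1→3: n3:foll/b9/[-]
after 15 — deliver 3→1: ·
after 16 — deliver 0→3: ·
after 17 — deliver 0→1: ·
after 18 — crash(1): n1:✗cand/b9/[-]
after 19 — propose(3,'z'): ·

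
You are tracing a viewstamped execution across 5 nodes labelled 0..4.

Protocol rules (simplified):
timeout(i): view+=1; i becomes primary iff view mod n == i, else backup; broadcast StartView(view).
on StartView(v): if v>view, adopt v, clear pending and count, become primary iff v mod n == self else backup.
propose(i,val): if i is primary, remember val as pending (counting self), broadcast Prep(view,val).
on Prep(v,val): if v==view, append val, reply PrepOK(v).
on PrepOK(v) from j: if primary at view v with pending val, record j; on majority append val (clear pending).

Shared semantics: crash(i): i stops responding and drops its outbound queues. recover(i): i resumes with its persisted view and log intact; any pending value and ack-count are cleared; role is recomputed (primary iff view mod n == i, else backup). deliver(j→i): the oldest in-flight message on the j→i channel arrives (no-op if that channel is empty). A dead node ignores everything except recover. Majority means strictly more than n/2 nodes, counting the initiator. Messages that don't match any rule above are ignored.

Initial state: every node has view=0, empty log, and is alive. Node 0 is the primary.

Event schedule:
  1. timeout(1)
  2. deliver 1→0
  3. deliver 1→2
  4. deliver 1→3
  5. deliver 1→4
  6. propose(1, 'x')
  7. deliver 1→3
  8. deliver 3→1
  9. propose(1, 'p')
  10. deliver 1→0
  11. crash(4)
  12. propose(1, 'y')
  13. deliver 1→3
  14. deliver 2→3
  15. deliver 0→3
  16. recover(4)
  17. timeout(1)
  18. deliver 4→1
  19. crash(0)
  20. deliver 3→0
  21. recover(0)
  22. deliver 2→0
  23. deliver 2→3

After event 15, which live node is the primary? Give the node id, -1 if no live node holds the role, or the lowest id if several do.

e1 timeout(1): 1[prim,v=1,-]
e2 deliver 1→0: 0[back,v=1,-]
e3 deliver 1→2: 2[back,v=1,-]
e4 deliver 1→3: 3[back,v=1,-]
e5 deliver 1→4: 4[back,v=1,-]
e6 propose(1,'x'): ·
e7 deliver 1→3: 3[back,v=1,x]
e8 deliver 3→1: ·
e9 propose(1,'p'): ·
e10 deliver 1→0: 0[back,v=1,x]
e11 crash(4): 4[✗back,v=1,-]
e12 propose(1,'y'): ·
e13 deliver 1→3: 3[back,v=1,x,p]
e14 deliver 2→3: ·
e15 deliver 0→3: ·

1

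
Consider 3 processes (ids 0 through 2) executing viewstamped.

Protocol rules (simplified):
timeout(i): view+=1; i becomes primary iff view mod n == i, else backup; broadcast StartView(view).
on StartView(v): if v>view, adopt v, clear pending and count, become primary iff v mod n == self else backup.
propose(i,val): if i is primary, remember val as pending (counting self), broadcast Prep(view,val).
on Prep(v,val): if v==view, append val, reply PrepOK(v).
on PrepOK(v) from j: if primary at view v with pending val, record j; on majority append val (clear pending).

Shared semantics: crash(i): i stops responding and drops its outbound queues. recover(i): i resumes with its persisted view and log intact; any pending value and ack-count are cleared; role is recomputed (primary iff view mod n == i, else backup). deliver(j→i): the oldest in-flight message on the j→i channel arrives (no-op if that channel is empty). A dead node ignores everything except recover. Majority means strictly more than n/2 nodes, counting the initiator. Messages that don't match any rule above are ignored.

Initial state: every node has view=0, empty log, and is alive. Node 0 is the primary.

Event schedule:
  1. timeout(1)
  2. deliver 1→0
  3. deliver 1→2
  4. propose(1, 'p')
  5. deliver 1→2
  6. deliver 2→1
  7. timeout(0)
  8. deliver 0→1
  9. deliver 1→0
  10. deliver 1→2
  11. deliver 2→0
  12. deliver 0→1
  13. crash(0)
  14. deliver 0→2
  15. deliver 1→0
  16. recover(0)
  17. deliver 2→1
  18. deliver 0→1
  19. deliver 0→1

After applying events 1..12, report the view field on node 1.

1. timeout(1):  <1:prim v1 ->
2. deliver 1→0:  <0:back v1 ->
3. deliver 1→2:  <2:back v1 ->
4. propose(1,'p'):  nop
5. deliver 1→2:  <2:back v1 p>
6. deliver 2→1:  <1:prim v1 p>
7. timeout(0):  <0:back v2 ->
8. deliver 0→1:  <1:back v2 p>
9. deliver 1→0:  nop
10. deliver 1→2:  nop
11. deliver 2→0:  nop
12. deliver 0→1:  nop

2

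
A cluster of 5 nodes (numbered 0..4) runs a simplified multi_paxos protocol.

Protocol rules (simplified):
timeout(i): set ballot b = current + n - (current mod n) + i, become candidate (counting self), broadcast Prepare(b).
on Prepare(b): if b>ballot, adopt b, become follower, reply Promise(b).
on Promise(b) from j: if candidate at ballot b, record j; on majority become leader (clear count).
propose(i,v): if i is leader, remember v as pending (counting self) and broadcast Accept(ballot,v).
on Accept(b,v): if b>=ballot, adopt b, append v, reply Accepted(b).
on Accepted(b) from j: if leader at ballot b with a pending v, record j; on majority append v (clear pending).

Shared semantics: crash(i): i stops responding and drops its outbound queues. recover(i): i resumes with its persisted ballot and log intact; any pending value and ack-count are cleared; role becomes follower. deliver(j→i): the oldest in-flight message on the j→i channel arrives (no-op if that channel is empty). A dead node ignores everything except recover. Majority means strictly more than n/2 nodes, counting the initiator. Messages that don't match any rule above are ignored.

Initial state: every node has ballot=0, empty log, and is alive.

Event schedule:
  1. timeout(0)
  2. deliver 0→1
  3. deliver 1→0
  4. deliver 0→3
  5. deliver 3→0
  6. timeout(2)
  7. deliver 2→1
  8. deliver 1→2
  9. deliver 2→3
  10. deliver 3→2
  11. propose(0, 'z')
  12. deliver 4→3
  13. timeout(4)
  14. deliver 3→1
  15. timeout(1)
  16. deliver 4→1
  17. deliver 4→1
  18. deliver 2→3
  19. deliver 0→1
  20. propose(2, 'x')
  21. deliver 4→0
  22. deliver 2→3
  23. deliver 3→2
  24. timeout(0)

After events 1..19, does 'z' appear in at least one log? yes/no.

no

e1 timeout(0): 0[cand,b=5,-]
e2 deliver 0→1: 1[foll,b=5,-]
e3 deliver 1→0: ·
e4 deliver 0→3: 3[foll,b=5,-]
e5 deliver 3→0: 0[lead,b=5,-]
e6 timeout(2): 2[cand,b=7,-]
e7 deliver 2→1: 1[foll,b=7,-]
e8 deliver 1→2: ·
e9 deliver 2→3: 3[foll,b=7,-]
e10 deliver 3→2: 2[lead,b=7,-]
e11 propose(0,'z'): ·
e12 deliver 4→3: ·
e13 timeout(4): 4[cand,b=9,-]
e14 deliver 3→1: ·
e15 timeout(1): 1[cand,b=11,-]
e16 deliver 4→1: ·
e17 deliver 4→1: ·
e18 deliver 2→3: ·
e19 deliver 0→1: ·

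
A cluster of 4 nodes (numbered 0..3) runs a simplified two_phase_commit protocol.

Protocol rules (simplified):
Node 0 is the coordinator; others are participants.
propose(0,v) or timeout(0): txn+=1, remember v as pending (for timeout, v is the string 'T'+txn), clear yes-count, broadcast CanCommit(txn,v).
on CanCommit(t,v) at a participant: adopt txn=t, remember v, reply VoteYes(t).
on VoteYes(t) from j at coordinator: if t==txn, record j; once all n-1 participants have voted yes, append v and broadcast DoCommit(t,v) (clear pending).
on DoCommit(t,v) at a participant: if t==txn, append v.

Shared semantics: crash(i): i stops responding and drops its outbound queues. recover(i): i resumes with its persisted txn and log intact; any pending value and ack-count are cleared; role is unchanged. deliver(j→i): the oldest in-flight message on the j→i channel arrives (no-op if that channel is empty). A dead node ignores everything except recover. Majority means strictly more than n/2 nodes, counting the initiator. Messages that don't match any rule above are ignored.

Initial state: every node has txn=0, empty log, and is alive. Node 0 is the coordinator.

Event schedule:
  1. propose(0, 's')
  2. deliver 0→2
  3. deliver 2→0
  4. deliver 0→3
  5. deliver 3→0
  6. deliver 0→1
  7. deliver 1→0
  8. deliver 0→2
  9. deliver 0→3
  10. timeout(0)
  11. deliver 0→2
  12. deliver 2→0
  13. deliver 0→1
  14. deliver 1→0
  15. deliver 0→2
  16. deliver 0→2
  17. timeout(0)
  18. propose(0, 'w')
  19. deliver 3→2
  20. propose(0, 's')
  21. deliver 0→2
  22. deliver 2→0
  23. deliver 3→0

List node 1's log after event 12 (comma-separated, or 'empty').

empty

e1 propose(0,'s'): 0[coor,t=1,-]
e2 deliver 0→2: 2[part,t=1,-]
e3 deliver 2→0: ·
e4 deliver 0→3: 3[part,t=1,-]
e5 deliver 3→0: ·
e6 deliver 0→1: 1[part,t=1,-]
e7 deliver 1→0: 0[coor,t=1,s]
e8 deliver 0→2: 2[part,t=1,s]
e9 deliver 0→3: 3[part,t=1,s]
e10 timeout(0): 0[coor,t=2,s]
e11 deliver 0→2: 2[part,t=2,s]
e12 deliver 2→0: ·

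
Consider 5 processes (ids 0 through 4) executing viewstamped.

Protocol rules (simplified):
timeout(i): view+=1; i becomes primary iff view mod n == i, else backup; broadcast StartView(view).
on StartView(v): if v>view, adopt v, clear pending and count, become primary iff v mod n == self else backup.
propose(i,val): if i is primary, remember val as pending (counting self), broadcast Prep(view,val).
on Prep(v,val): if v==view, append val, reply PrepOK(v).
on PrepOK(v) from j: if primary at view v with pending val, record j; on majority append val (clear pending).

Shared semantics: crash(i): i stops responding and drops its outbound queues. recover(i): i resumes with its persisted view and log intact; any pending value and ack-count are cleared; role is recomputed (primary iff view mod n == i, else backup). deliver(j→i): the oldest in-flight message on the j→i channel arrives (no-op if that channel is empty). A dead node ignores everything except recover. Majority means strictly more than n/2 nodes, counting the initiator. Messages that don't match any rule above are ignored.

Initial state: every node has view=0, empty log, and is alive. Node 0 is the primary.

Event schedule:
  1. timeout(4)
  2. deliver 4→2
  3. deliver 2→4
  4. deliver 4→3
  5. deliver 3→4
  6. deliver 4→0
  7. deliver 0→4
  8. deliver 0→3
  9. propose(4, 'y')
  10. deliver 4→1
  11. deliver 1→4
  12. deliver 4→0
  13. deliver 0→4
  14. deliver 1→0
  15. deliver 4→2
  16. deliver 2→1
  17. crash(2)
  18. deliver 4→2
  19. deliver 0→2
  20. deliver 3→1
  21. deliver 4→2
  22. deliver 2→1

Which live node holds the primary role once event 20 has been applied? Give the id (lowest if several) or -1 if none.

1

1. timeout(4):  <4:back v1 ->
2. deliver 4→2:  <2:back v1 ->
3. deliver 2→4:  nop
4. deliver 4→3:  <3:back v1 ->
5. deliver 3→4:  nop
6. deliver 4→0:  <0:back v1 ->
7. deliver 0→4:  nop
8. deliver 0→3:  nop
9. propose(4,'y'):  nop
10. deliver 4→1:  <1:prim v1 ->
11. deliver 1→4:  nop
12. deliver 4→0:  nop
13. deliver 0→4:  nop
14. deliver 1→0:  nop
15. deliver 4→2:  nop
16. deliver 2→1:  nop
17. crash(2):  <2:✗back v1 ->
18. deliver 4→2:  nop
19. deliver 0→2:  nop
20. deliver 3→1:  nop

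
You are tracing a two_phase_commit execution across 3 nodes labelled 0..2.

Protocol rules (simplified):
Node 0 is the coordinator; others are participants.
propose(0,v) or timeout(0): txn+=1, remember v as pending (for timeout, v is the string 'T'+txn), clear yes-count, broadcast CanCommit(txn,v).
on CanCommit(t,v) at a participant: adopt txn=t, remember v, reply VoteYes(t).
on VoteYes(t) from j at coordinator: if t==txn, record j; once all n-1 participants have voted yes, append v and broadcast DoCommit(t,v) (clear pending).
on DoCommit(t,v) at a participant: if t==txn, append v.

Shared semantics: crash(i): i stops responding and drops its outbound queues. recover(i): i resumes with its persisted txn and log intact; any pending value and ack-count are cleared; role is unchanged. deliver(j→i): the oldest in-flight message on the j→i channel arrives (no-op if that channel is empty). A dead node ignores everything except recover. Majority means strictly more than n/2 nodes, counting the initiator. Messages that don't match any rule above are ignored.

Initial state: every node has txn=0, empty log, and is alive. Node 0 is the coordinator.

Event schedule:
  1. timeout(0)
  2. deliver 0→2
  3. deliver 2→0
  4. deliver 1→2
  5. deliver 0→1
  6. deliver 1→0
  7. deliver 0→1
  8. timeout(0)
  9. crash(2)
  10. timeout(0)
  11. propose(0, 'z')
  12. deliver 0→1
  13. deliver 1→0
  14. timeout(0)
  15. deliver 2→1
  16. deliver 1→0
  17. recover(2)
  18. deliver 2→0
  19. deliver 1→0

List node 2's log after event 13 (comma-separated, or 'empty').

step 1 timeout(0): 0={coor,t=1,log=-}
step 2 deliver 0→2: 2={part,t=1,log=-}
step 3 deliver 2→0: —
step 4 deliver 1→2: —
step 5 deliver 0→1: 1={part,t=1,log=-}
step 6 deliver 1→0: 0={coor,t=1,log=T1}
step 7 deliver 0→1: 1={part,t=1,log=T1}
step 8 timeout(0): 0={coor,t=2,log=T1}
step 9 crash(2): 2={✗part,t=1,log=-}
step 10 timeout(0): 0={coor,t=3,log=T1}
step 11 propose(0,'z'): 0={coor,t=4,log=T1}
step 12 deliver 0→1: 1={part,t=2,log=T1}
step 13 deliver 1→0: —

empty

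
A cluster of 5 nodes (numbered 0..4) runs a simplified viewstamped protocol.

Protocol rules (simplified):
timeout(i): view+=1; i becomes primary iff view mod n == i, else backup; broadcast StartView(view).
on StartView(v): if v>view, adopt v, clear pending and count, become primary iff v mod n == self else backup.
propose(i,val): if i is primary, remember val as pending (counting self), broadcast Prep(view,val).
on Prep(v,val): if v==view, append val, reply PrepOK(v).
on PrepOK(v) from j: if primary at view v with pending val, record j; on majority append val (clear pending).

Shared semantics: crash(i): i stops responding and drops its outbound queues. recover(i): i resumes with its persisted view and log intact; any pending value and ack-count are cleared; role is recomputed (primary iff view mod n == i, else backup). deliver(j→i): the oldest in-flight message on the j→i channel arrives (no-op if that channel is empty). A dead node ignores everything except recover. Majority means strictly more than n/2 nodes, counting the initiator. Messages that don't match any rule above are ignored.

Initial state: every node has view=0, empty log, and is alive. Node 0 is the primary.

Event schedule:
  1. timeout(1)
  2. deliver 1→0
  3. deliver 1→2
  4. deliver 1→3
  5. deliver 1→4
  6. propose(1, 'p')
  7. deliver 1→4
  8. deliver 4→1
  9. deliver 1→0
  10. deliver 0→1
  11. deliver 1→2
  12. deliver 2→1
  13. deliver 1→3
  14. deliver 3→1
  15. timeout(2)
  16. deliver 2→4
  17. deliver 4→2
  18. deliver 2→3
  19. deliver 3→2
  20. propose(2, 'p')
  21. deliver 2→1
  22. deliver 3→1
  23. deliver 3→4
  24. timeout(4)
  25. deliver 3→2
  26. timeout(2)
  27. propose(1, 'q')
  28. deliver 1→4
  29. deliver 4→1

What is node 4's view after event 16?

1. timeout(1):  <1:prim v1 ->
2. deliver 1→0:  <0:back v1 ->
3. deliver 1→2:  <2:back v1 ->
4. deliver 1→3:  <3:back v1 ->
5. deliver 1→4:  <4:back v1 ->
6. propose(1,'p'):  nop
7. deliver 1→4:  <4:back v1 p>
8. deliver 4→1:  nop
9. deliver 1→0:  <0:back v1 p>
10. deliver 0→1:  <1:prim v1 p>
11. deliver 1→2:  <2:back v1 p>
12. deliver 2→1:  nop
13. deliver 1→3:  <3:back v1 p>
14. deliver 3→1:  nop
15. timeout(2):  <2:prim v2 p>
16. deliver 2→4:  <4:back v2 p>

2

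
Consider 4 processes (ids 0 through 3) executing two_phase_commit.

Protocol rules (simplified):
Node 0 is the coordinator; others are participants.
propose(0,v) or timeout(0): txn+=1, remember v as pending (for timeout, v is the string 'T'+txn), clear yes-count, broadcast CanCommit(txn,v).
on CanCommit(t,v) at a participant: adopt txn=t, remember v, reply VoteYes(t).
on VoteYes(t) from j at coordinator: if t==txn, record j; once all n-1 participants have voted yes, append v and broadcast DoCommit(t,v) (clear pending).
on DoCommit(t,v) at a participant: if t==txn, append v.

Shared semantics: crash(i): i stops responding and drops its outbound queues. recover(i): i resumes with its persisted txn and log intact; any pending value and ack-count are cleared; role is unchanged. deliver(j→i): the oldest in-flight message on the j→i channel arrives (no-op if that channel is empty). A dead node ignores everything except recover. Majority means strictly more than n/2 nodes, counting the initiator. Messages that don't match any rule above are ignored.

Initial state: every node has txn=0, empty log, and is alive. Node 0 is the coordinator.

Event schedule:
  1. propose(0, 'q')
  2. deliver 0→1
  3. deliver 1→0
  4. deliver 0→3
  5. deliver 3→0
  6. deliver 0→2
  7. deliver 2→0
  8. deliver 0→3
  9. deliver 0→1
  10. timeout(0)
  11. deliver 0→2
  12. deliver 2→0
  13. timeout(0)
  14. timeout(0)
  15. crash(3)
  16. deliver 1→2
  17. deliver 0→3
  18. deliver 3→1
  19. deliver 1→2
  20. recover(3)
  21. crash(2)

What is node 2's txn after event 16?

1

step 1 propose(0,'q'): 0={coor,t=1,log=-}
step 2 deliver 0→1: 1={part,t=1,log=-}
step 3 deliver 1→0: —
step 4 deliver 0→3: 3={part,t=1,log=-}
step 5 deliver 3→0: —
step 6 deliver 0→2: 2={part,t=1,log=-}
step 7 deliver 2→0: 0={coor,t=1,log=q}
step 8 deliver 0→3: 3={part,t=1,log=q}
step 9 deliver 0→1: 1={part,t=1,log=q}
step 10 timeout(0): 0={coor,t=2,log=q}
step 11 deliver 0→2: 2={part,t=1,log=q}
step 12 deliver 2→0: —
step 13 timeout(0): 0={coor,t=3,log=q}
step 14 timeout(0): 0={coor,t=4,log=q}
step 15 crash(3): 3={✗part,t=1,log=q}
step 16 deliver 1→2: —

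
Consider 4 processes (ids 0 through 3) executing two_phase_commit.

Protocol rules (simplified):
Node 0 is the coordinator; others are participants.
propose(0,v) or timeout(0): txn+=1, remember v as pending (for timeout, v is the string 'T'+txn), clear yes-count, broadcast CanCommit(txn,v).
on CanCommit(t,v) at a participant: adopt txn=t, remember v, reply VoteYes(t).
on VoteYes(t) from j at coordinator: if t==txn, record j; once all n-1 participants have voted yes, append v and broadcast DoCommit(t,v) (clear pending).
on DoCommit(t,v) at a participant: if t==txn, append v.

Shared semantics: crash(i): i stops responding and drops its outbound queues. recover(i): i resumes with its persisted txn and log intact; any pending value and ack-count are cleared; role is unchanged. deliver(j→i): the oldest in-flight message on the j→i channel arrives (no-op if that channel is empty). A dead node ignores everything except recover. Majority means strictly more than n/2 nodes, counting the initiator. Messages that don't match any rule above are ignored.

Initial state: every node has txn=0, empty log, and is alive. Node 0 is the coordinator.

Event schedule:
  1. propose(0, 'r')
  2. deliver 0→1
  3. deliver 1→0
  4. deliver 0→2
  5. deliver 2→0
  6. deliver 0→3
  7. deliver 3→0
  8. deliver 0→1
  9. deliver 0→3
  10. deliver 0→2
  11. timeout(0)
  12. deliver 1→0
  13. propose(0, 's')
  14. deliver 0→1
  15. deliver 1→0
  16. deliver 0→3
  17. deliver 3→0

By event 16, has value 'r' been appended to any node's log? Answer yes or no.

step 1 propose(0,'r'): 0={coor,t=1,log=-}
step 2 deliver 0→1: 1={part,t=1,log=-}
step 3 deliver 1→0: —
step 4 deliver 0→2: 2={part,t=1,log=-}
step 5 deliver 2→0: —
step 6 deliver 0→3: 3={part,t=1,log=-}
step 7 deliver 3→0: 0={coor,t=1,log=r}
step 8 deliver 0→1: 1={part,t=1,log=r}
step 9 deliver 0→3: 3={part,t=1,log=r}
step 10 deliver 0→2: 2={part,t=1,log=r}
step 11 timeout(0): 0={coor,t=2,log=r}
step 12 deliver 1→0: —
step 13 propose(0,'s'): 0={coor,t=3,log=r}
step 14 deliver 0→1: 1={part,t=2,log=r}
step 15 deliver 1→0: —
step 16 deliver 0→3: 3={part,t=2,log=r}

yes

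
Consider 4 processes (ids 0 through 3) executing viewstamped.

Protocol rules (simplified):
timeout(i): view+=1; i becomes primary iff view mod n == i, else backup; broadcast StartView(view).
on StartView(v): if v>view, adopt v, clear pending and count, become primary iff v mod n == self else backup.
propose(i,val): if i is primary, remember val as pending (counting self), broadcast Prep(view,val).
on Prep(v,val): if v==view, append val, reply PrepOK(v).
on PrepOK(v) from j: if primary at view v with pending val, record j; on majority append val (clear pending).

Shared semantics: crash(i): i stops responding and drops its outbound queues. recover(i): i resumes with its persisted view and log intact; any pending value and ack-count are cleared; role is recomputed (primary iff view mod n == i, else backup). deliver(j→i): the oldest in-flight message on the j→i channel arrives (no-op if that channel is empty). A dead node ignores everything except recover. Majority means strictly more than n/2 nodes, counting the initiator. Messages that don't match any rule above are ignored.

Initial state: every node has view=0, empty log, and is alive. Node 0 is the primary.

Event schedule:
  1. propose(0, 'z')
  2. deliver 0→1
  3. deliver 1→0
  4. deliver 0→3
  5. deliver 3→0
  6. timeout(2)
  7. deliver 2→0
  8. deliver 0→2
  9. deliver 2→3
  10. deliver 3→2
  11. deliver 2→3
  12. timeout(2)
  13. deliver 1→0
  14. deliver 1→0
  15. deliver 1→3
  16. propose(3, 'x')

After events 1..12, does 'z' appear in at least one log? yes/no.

1. propose(0,'z'):  nop
2. deliver 0→1:  <1:back v0 z>
3. deliver 1→0:  nop
4. deliver 0→3:  <3:back v0 z>
5. deliver 3→0:  <0:prim v0 z>
6. timeout(2):  <2:back v1 ->
7. deliver 2→0:  <0:back v1 z>
8. deliver 0→2:  nop
9. deliver 2→3:  <3:back v1 z>
10. deliver 3→2:  nop
11. deliver 2→3:  nop
12. timeout(2):  <2:prim v2 ->

yes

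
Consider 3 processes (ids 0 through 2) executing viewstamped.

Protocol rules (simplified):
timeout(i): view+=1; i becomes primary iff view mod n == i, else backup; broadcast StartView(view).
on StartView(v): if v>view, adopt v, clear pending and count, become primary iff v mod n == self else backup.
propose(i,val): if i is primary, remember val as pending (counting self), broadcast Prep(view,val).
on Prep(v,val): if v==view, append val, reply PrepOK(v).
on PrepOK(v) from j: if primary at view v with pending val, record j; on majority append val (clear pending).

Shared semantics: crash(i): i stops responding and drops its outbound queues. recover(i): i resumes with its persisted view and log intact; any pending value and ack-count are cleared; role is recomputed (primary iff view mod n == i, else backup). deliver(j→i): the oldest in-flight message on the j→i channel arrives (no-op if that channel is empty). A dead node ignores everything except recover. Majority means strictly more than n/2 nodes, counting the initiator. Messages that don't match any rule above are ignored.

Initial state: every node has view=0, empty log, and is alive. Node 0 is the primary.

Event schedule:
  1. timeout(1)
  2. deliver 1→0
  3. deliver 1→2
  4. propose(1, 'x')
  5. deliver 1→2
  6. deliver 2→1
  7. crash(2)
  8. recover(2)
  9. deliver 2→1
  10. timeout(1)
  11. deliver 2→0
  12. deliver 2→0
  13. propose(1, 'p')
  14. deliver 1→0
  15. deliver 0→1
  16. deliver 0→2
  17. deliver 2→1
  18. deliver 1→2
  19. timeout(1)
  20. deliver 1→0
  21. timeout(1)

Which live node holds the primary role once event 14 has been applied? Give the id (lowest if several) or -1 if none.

1. timeout(1):  <1:prim v1 ->
2. deliver 1→0:  <0:back v1 ->
3. deliver 1→2:  <2:back v1 ->
4. propose(1,'x'):  nop
5. deliver 1→2:  <2:back v1 x>
6. deliver 2→1:  <1:prim v1 x>
7. crash(2):  <2:✗back v1 x>
8. recover(2):  <2:back v1 x>
9. deliver 2→1:  nop
10. timeout(1):  <1:back v2 x>
11. deliver 2→0:  nop
12. deliver 2→0:  nop
13. propose(1,'p'):  nop
14. deliver 1→0:  <0:back v1 x>

-1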